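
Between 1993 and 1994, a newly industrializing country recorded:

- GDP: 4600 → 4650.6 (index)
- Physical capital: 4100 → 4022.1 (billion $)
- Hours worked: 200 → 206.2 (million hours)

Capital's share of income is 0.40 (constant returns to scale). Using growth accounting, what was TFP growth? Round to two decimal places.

0.00%

GDP growth = (4650.6 − 4600) / 4600 = 1.1%.
Physical capital growth = (4022.1 − 4100) / 4100 = -1.9%.
Hours worked growth = (206.2 − 200) / 200 = 3.1%.
Labor's share = 1 − 0.4 = 0.6.
Physical capital: 0.4 × (-1.9) = -0.76 pp.
Hours worked: 0.6 × 3.1 = 1.86 pp.
TFP growth = 1.1 − 1.1 = 0%.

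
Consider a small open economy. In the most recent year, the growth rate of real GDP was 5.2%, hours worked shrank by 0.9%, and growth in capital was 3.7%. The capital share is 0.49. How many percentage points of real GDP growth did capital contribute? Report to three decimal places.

1.813 percentage points

Contribution = share × growth = 0.49 × 3.7 = 1.813 pp.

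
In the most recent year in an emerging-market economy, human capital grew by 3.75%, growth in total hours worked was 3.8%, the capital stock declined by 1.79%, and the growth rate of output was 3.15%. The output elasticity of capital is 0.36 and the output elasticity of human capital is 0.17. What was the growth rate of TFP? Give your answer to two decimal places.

TFP growth was 1.37%.

Labor's share = 1 − 0.36 − 0.17 = 0.47.
The capital stock: 0.36 × (-1.79) = -0.6444 pp.
Human capital: 0.17 × 3.75 = 0.6375 pp.
Total hours worked: 0.47 × 3.8 = 1.786 pp.
TFP growth = 3.15 − 1.7791 = 1.3709%.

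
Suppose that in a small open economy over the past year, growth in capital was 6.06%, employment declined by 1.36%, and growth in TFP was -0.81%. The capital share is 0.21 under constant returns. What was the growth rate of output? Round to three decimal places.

-0.612%

Labor's share = 1 − 0.21 = 0.79.
Capital: 0.21 × 6.06 = 1.2726 pp.
Employment: 0.79 × (-1.36) = -1.0744 pp.
Output growth = -0.81 + 0.1982 = -0.6118%.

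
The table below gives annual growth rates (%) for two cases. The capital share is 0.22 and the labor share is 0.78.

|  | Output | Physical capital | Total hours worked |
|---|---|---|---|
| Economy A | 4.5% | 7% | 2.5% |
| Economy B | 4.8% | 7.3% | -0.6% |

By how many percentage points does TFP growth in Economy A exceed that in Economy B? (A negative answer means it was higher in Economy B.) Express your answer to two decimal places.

Labor's share = 1 − 0.22 = 0.78.
Economy A: TFP = 4.5 − 1.54 − 1.95 = 1.01%.
Economy B: TFP = 4.8 − 1.606 + 0.468 = 3.662%.
Difference = 1.01 − (3.662) = -2.652 pp.

-2.65 percentage points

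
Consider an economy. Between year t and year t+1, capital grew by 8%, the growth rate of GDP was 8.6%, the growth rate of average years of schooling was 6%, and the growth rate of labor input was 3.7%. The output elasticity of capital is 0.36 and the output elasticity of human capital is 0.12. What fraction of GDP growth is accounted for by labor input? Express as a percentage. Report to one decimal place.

Labor's share = 1 − 0.36 − 0.12 = 0.52.
Labor input contributed 0.52 × 3.7 = 1.924 pp.
Share of growth = 1.924 / 8.6 × 100 = 22.372%.

22.4%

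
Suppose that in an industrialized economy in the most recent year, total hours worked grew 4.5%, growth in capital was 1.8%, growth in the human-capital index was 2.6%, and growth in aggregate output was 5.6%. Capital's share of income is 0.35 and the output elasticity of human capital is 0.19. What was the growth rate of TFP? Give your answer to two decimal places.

TFP growth was 2.41%.

Labor's share = 1 − 0.35 − 0.19 = 0.46.
Capital: 0.35 × 1.8 = 0.63 pp.
The human-capital index: 0.19 × 2.6 = 0.494 pp.
Total hours worked: 0.46 × 4.5 = 2.07 pp.
TFP growth = 5.6 − 3.194 = 2.406%.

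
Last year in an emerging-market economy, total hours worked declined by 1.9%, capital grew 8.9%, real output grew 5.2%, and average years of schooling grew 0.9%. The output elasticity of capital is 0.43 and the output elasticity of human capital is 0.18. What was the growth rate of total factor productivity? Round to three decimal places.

Labor's share = 1 − 0.43 − 0.18 = 0.39.
Capital: 0.43 × 8.9 = 3.827 pp.
Average years of schooling: 0.18 × 0.9 = 0.162 pp.
Total hours worked: 0.39 × (-1.9) = -0.741 pp.
TFP growth = 5.2 − 3.248 = 1.952%.

Total factor productivity grew 1.952%.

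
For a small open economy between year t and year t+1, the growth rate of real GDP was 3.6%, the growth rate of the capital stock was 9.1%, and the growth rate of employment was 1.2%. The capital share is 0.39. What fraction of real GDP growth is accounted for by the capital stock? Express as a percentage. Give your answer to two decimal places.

The capital stock contributed 0.39 × 9.1 = 3.549 pp.
Share of growth = 3.549 / 3.6 × 100 = 98.5833%.

The capital stock accounted for 98.58% of growth.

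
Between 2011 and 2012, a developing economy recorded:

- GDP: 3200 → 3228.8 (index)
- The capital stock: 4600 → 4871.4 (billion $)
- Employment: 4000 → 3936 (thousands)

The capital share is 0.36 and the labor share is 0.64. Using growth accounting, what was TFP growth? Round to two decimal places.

-0.20%

GDP growth = (3228.8 − 3200) / 3200 = 0.9%.
The capital stock growth = (4871.4 − 4600) / 4600 = 5.9%.
Employment growth = (3936 − 4000) / 4000 = -1.6%.
Labor's share = 1 − 0.36 = 0.64.
The capital stock: 0.36 × 5.9 = 2.124 pp.
Employment: 0.64 × (-1.6) = -1.024 pp.
TFP growth = 0.9 − 1.1 = -0.2%.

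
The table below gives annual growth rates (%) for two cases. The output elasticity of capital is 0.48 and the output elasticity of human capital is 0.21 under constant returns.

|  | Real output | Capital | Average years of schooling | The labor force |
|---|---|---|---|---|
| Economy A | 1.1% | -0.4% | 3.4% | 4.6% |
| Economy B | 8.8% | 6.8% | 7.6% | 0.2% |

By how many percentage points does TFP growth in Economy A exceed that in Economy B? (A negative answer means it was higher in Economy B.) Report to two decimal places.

Labor's share = 1 − 0.48 − 0.21 = 0.31.
Economy A: TFP = 1.1 + 0.192 − 0.714 − 1.426 = -0.848%.
Economy B: TFP = 8.8 − 3.264 − 1.596 − 0.062 = 3.878%.
Difference = -0.848 − (3.878) = -4.726 pp.

-4.73 percentage points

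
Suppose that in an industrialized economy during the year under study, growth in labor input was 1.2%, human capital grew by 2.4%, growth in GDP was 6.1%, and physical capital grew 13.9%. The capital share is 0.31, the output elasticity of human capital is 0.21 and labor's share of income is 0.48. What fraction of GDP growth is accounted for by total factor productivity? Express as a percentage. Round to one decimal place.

11.7%

Labor's share = 1 − 0.31 − 0.21 = 0.48.
Physical capital: 0.31 × 13.9 = 4.309 pp.
Human capital: 0.21 × 2.4 = 0.504 pp.
Labor input: 0.48 × 1.2 = 0.576 pp.
TFP growth = 6.1 − 5.389 = 0.711%.
TFP share of growth = 0.711 / 6.1 × 100 = 11.656%.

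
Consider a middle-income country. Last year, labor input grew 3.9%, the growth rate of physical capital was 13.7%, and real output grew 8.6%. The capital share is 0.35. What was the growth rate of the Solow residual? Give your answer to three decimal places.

Labor's share = 1 − 0.35 = 0.65.
Physical capital: 0.35 × 13.7 = 4.795 pp.
Labor input: 0.65 × 3.9 = 2.535 pp.
TFP growth = 8.6 − 7.33 = 1.27%.

1.270%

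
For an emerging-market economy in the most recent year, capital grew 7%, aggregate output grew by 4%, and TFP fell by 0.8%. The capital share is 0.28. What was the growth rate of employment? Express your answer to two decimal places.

Labor's share = 1 − 0.28 = 0.72.
gY = gA + 0.28×7 + 0.72×g.
0.72×g = 4 + 0.8 − 1.96 = 2.84.
g = 2.84 / 0.72 = 3.9444%.

Employment growth was 3.94%.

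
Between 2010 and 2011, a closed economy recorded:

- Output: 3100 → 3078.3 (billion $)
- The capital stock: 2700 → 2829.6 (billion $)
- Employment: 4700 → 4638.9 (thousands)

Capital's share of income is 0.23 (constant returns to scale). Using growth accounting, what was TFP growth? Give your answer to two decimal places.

-0.80%

Output growth = (3078.3 − 3100) / 3100 = -0.7%.
The capital stock growth = (2829.6 − 2700) / 2700 = 4.8%.
Employment growth = (4638.9 − 4700) / 4700 = -1.3%.
Labor's share = 1 − 0.23 = 0.77.
The capital stock: 0.23 × 4.8 = 1.104 pp.
Employment: 0.77 × (-1.3) = -1.001 pp.
TFP growth = -0.7 − 0.103 = -0.803%.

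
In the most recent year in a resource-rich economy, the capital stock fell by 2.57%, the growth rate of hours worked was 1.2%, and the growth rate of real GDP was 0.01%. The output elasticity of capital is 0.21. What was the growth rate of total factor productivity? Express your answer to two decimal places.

Labor's share = 1 − 0.21 = 0.79.
The capital stock: 0.21 × (-2.57) = -0.5397 pp.
Hours worked: 0.79 × 1.2 = 0.948 pp.
TFP growth = 0.01 − 0.4083 = -0.3983%.

-0.40%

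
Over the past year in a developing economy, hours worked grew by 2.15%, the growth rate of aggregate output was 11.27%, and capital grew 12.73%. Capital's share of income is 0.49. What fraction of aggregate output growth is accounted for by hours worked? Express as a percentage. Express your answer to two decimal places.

Labor's share = 1 − 0.49 = 0.51.
Hours worked contributed 0.51 × 2.15 = 1.0965 pp.
Share of growth = 1.0965 / 11.27 × 100 = 9.7294%.

Hours worked accounted for 9.73% of growth.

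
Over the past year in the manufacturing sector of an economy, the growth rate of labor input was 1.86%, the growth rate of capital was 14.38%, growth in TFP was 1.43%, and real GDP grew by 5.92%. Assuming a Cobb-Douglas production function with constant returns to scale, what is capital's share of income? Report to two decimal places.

α = 0.21

gY = gA + α·gK + (1−α)·gL, so gY − gA − gL = α(gK − gL).
5.92 − 1.43 − 1.86 = α × (14.38 − 1.86).
2.63 = 12.52 α, so α = 0.2101.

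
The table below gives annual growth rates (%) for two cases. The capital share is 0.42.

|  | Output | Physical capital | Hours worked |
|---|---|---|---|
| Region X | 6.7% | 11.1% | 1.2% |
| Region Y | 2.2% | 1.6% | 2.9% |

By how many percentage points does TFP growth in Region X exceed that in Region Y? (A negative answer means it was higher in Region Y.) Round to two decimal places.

1.50 percentage points

Labor's share = 1 − 0.42 = 0.58.
Region X: TFP = 6.7 − 4.662 − 0.696 = 1.342%.
Region Y: TFP = 2.2 − 0.672 − 1.682 = -0.154%.
Difference = 1.342 − (-0.154) = 1.496 pp.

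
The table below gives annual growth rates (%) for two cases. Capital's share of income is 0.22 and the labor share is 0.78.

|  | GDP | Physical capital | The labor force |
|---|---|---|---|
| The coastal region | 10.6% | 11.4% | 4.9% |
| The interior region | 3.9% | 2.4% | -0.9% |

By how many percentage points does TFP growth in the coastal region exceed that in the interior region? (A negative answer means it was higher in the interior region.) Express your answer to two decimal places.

Labor's share = 1 − 0.22 = 0.78.
The coastal region: TFP = 10.6 − 2.508 − 3.822 = 4.27%.
The interior region: TFP = 3.9 − 0.528 + 0.702 = 4.074%.
Difference = 4.27 − (4.074) = 0.196 pp.

0.20 percentage points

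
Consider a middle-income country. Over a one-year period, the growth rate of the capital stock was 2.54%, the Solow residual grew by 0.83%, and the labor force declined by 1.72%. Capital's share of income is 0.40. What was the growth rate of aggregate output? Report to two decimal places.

Labor's share = 1 − 0.4 = 0.6.
The capital stock: 0.4 × 2.54 = 1.016 pp.
The labor force: 0.6 × (-1.72) = -1.032 pp.
Output growth = 0.83 + (-0.016) = 0.814%.

0.81%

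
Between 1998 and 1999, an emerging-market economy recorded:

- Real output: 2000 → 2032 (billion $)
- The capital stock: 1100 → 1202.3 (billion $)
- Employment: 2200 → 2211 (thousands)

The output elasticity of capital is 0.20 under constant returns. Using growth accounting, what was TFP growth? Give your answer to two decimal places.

Real output growth = (2032 − 2000) / 2000 = 1.6%.
The capital stock growth = (1202.3 − 1100) / 1100 = 9.3%.
Employment growth = (2211 − 2200) / 2200 = 0.5%.
Labor's share = 1 − 0.2 = 0.8.
The capital stock: 0.2 × 9.3 = 1.86 pp.
Employment: 0.8 × 0.5 = 0.4 pp.
TFP growth = 1.6 − 2.26 = -0.66%.

-0.66%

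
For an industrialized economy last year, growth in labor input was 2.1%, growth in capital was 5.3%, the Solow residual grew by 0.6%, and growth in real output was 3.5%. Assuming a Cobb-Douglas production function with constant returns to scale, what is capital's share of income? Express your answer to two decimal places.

gY = gA + α·gK + (1−α)·gL, so gY − gA − gL = α(gK − gL).
3.5 − 0.6 − 2.1 = α × (5.3 − 2.1).
0.8 = 3.2 α, so α = 0.25.

Capital's share of income is 0.25.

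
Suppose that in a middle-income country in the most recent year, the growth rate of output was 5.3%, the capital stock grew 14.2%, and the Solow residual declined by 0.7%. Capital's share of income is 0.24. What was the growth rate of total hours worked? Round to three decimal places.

Labor's share = 1 − 0.24 = 0.76.
gY = gA + 0.24×14.2 + 0.76×g.
0.76×g = 5.3 + 0.7 − 3.408 = 2.592.
g = 2.592 / 0.76 = 3.41053%.

Total hours worked grew 3.411%.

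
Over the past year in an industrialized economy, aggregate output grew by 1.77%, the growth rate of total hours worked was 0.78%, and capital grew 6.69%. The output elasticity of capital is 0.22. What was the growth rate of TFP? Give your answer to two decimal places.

Labor's share = 1 − 0.22 = 0.78.
Capital: 0.22 × 6.69 = 1.4718 pp.
Total hours worked: 0.78 × 0.78 = 0.6084 pp.
TFP growth = 1.77 − 2.0802 = -0.3102%.

-0.31%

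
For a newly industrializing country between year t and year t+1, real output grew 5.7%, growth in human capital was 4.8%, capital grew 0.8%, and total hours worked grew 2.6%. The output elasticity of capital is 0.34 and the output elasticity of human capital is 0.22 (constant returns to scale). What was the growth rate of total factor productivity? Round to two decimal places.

Total factor productivity growth was 3.23%.

Labor's share = 1 − 0.34 − 0.22 = 0.44.
Capital: 0.34 × 0.8 = 0.272 pp.
Human capital: 0.22 × 4.8 = 1.056 pp.
Total hours worked: 0.44 × 2.6 = 1.144 pp.
TFP growth = 5.7 − 2.472 = 3.228%.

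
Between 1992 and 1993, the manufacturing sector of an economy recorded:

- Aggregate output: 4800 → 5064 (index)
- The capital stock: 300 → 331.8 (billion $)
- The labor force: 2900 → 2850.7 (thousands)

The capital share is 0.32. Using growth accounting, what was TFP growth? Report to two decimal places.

TFP growth was 3.26%.

Aggregate output growth = (5064 − 4800) / 4800 = 5.5%.
The capital stock growth = (331.8 − 300) / 300 = 10.6%.
The labor force growth = (2850.7 − 2900) / 2900 = -1.7%.
Labor's share = 1 − 0.32 = 0.68.
The capital stock: 0.32 × 10.6 = 3.392 pp.
The labor force: 0.68 × (-1.7) = -1.156 pp.
TFP growth = 5.5 − 2.236 = 3.264%.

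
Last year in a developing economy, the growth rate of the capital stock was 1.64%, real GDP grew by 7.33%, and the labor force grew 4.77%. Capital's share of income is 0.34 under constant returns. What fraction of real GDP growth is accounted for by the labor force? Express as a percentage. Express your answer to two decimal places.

Labor's share = 1 − 0.34 = 0.66.
The labor force contributed 0.66 × 4.77 = 3.1482 pp.
Share of growth = 3.1482 / 7.33 × 100 = 42.9495%.

The labor force accounted for 42.95% of growth.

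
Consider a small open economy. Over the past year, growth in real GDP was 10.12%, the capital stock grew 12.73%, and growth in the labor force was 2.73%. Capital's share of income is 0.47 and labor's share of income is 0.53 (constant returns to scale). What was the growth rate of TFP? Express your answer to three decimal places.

TFP growth was 2.690%.

Labor's share = 1 − 0.47 = 0.53.
The capital stock: 0.47 × 12.73 = 5.9831 pp.
The labor force: 0.53 × 2.73 = 1.4469 pp.
TFP growth = 10.12 − 7.43 = 2.69%.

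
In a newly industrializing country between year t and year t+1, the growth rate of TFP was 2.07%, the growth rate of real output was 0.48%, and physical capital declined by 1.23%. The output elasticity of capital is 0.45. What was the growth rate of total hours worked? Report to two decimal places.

-1.88%

Labor's share = 1 − 0.45 = 0.55.
gY = gA + 0.45×(-1.23) + 0.55×g.
0.55×g = 0.48 − 2.07 + 0.5535 = -1.0365.
g = -1.0365 / 0.55 = -1.8845%.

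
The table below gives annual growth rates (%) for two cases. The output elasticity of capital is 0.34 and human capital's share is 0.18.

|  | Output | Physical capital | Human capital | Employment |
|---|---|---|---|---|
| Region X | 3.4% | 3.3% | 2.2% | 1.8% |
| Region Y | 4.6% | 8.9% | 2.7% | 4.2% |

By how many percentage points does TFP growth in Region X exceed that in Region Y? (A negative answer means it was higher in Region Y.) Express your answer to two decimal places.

1.95 percentage points

Labor's share = 1 − 0.34 − 0.18 = 0.48.
Region X: TFP = 3.4 − 1.122 − 0.396 − 0.864 = 1.018%.
Region Y: TFP = 4.6 − 3.026 − 0.486 − 2.016 = -0.928%.
Difference = 1.018 − (-0.928) = 1.946 pp.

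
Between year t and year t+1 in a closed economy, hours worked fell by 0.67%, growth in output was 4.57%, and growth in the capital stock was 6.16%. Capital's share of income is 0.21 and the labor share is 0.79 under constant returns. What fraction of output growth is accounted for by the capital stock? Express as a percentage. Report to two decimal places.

The capital stock contributed 0.21 × 6.16 = 1.2936 pp.
Share of growth = 1.2936 / 4.57 × 100 = 28.3063%.

The capital stock accounted for 28.31% of growth.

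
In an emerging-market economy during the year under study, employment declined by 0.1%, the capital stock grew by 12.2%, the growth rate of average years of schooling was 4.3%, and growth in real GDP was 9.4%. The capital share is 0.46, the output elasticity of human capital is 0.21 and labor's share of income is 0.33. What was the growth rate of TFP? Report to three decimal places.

TFP growth was 2.918%.

Labor's share = 1 − 0.46 − 0.21 = 0.33.
The capital stock: 0.46 × 12.2 = 5.612 pp.
Average years of schooling: 0.21 × 4.3 = 0.903 pp.
Employment: 0.33 × (-0.1) = -0.033 pp.
TFP growth = 9.4 − 6.482 = 2.918%.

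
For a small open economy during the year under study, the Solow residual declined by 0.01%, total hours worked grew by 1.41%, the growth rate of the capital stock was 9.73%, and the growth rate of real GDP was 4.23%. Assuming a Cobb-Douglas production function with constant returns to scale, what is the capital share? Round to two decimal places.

The capital share is 0.34.

gY = gA + α·gK + (1−α)·gL, so gY − gA − gL = α(gK − gL).
4.23 + 0.01 − 1.41 = α × (9.73 − 1.41).
2.83 = 8.32 α, so α = 0.3401.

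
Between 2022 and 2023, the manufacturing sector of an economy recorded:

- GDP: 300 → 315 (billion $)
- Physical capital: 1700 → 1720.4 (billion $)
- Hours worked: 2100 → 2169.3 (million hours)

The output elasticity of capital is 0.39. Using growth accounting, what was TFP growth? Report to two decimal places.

GDP growth = (315 − 300) / 300 = 5%.
Physical capital growth = (1720.4 − 1700) / 1700 = 1.2%.
Hours worked growth = (2169.3 − 2100) / 2100 = 3.3%.
Labor's share = 1 − 0.39 = 0.61.
Physical capital: 0.39 × 1.2 = 0.468 pp.
Hours worked: 0.61 × 3.3 = 2.013 pp.
TFP growth = 5 − 2.481 = 2.519%.

TFP grew 2.52%.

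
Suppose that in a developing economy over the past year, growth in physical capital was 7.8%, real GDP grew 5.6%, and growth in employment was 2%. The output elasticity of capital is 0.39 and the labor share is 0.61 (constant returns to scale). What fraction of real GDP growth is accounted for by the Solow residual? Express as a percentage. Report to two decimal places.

The Solow residual accounted for 23.89% of growth.

Labor's share = 1 − 0.39 = 0.61.
Physical capital: 0.39 × 7.8 = 3.042 pp.
Employment: 0.61 × 2 = 1.22 pp.
TFP growth = 5.6 − 4.262 = 1.338%.
TFP share of growth = 1.338 / 5.6 × 100 = 23.8929%.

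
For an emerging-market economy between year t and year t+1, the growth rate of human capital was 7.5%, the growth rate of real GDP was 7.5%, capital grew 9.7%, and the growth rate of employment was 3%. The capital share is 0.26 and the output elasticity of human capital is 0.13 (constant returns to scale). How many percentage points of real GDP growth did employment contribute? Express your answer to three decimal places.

1.830 percentage points

Labor's share = 1 − 0.26 − 0.13 = 0.61.
Contribution = share × growth = 0.61 × 3 = 1.83 pp.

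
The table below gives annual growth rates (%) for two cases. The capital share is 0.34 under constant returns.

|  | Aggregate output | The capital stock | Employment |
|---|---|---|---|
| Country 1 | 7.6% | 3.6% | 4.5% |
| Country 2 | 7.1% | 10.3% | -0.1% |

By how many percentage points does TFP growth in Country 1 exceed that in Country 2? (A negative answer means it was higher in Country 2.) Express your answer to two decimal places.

-0.26 percentage points

Labor's share = 1 − 0.34 = 0.66.
Country 1: TFP = 7.6 − 1.224 − 2.97 = 3.406%.
Country 2: TFP = 7.1 − 3.502 + 0.066 = 3.664%.
Difference = 3.406 − (3.664) = -0.258 pp.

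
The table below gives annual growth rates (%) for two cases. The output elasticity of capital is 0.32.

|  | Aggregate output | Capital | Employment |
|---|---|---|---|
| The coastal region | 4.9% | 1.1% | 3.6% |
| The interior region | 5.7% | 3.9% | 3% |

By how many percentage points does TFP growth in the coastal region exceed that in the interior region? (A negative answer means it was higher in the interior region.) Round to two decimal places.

-0.31 percentage points

Labor's share = 1 − 0.32 = 0.68.
The coastal region: TFP = 4.9 − 0.352 − 2.448 = 2.1%.
The interior region: TFP = 5.7 − 1.248 − 2.04 = 2.412%.
Difference = 2.1 − (2.412) = -0.312 pp.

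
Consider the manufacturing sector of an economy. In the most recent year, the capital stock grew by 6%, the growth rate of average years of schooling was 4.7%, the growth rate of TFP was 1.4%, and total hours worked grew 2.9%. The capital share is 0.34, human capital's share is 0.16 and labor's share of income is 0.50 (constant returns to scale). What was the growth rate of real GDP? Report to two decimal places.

5.64%

Labor's share = 1 − 0.34 − 0.16 = 0.5.
The capital stock: 0.34 × 6 = 2.04 pp.
Average years of schooling: 0.16 × 4.7 = 0.752 pp.
Total hours worked: 0.5 × 2.9 = 1.45 pp.
Output growth = 1.4 + 4.242 = 5.642%.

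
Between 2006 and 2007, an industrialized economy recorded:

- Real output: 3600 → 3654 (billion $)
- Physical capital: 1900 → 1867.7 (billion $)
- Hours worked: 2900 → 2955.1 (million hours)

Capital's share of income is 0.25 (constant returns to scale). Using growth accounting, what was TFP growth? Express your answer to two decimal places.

Real output growth = (3654 − 3600) / 3600 = 1.5%.
Physical capital growth = (1867.7 − 1900) / 1900 = -1.7%.
Hours worked growth = (2955.1 − 2900) / 2900 = 1.9%.
Labor's share = 1 − 0.25 = 0.75.
Physical capital: 0.25 × (-1.7) = -0.425 pp.
Hours worked: 0.75 × 1.9 = 1.425 pp.
TFP growth = 1.5 − 1 = 0.5%.

0.50%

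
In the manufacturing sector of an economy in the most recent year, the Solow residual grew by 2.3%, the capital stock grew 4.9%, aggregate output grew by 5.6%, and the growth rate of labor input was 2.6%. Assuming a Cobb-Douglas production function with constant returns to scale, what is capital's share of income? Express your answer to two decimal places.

gY = gA + α·gK + (1−α)·gL, so gY − gA − gL = α(gK − gL).
5.6 − 2.3 − 2.6 = α × (4.9 − 2.6).
0.7 = 2.3 α, so α = 0.3043.

0.30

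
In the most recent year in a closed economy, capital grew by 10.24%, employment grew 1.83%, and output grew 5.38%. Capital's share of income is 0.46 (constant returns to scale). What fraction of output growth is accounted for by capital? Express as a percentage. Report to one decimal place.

87.6%

Capital contributed 0.46 × 10.24 = 4.7104 pp.
Share of growth = 4.7104 / 5.38 × 100 = 87.554%.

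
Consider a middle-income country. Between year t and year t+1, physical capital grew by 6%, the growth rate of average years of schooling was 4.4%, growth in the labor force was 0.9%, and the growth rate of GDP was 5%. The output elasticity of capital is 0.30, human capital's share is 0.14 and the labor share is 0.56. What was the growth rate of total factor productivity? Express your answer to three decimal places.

Labor's share = 1 − 0.3 − 0.14 = 0.56.
Physical capital: 0.3 × 6 = 1.8 pp.
Average years of schooling: 0.14 × 4.4 = 0.616 pp.
The labor force: 0.56 × 0.9 = 0.504 pp.
TFP growth = 5 − 2.92 = 2.08%.

Total factor productivity growth was 2.080%.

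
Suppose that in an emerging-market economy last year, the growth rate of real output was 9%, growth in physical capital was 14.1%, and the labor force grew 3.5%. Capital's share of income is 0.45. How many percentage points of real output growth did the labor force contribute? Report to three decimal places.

Labor's share = 1 − 0.45 = 0.55.
Contribution = share × growth = 0.55 × 3.5 = 1.925 pp.

1.925 pp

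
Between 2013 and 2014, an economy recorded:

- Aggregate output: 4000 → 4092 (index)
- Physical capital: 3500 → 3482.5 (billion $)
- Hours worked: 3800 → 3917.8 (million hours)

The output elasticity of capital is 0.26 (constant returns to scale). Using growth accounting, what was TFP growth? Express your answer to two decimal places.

Aggregate output growth = (4092 − 4000) / 4000 = 2.3%.
Physical capital growth = (3482.5 − 3500) / 3500 = -0.5%.
Hours worked growth = (3917.8 − 3800) / 3800 = 3.1%.
Labor's share = 1 − 0.26 = 0.74.
Physical capital: 0.26 × (-0.5) = -0.13 pp.
Hours worked: 0.74 × 3.1 = 2.294 pp.
TFP growth = 2.3 − 2.164 = 0.136%.

0.14%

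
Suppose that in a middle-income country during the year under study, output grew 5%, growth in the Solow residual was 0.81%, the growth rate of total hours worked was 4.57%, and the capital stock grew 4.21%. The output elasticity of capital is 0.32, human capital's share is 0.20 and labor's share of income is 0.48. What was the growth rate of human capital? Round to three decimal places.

Labor's share = 1 − 0.32 − 0.2 = 0.48.
gY = gA + 0.32×4.21 + 0.48×4.57 + 0.2×g.
0.2×g = 5 − 0.81 − 3.5408 = 0.6492.
g = 0.6492 / 0.2 = 3.246%.

3.246%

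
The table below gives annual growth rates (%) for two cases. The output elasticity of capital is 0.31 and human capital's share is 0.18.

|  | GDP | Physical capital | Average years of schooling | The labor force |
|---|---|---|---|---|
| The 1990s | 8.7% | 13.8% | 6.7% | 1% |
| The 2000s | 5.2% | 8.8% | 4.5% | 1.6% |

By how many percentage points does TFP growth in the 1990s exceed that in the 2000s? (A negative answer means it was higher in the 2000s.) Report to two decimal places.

1.86 percentage points

Labor's share = 1 − 0.31 − 0.18 = 0.51.
The 1990s: TFP = 8.7 − 4.278 − 1.206 − 0.51 = 2.706%.
The 2000s: TFP = 5.2 − 2.728 − 0.81 − 0.816 = 0.846%.
Difference = 2.706 − (0.846) = 1.86 pp.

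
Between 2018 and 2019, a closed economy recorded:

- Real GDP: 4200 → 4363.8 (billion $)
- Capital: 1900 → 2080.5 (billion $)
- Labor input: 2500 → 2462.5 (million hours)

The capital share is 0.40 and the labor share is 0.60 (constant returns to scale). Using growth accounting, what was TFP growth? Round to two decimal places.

1.00%

Real GDP growth = (4363.8 − 4200) / 4200 = 3.9%.
Capital growth = (2080.5 − 1900) / 1900 = 9.5%.
Labor input growth = (2462.5 − 2500) / 2500 = -1.5%.
Labor's share = 1 − 0.4 = 0.6.
Capital: 0.4 × 9.5 = 3.8 pp.
Labor input: 0.6 × (-1.5) = -0.9 pp.
TFP growth = 3.9 − 2.9 = 1%.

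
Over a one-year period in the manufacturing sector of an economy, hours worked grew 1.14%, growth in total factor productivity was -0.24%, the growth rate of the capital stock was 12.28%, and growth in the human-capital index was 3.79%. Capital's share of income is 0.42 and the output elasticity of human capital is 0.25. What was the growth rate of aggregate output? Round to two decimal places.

6.24%

Labor's share = 1 − 0.42 − 0.25 = 0.33.
The capital stock: 0.42 × 12.28 = 5.1576 pp.
The human-capital index: 0.25 × 3.79 = 0.9475 pp.
Hours worked: 0.33 × 1.14 = 0.3762 pp.
Output growth = -0.24 + 6.4813 = 6.2413%.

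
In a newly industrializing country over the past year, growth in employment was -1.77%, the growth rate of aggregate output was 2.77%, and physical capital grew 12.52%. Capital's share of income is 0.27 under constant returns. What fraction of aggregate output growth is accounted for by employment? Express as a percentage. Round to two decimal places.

Labor's share = 1 − 0.27 = 0.73.
Employment contributed 0.73 × (-1.77) = -1.2921 pp.
Share of growth = -1.2921 / 2.77 × 100 = -46.6462%.

Employment accounted for -46.65% of growth.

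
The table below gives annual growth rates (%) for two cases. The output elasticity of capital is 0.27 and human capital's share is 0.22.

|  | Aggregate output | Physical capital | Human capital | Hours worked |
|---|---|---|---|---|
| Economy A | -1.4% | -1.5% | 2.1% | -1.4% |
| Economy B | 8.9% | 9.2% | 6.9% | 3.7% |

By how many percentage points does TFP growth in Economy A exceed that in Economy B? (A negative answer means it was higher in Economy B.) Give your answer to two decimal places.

Labor's share = 1 − 0.27 − 0.22 = 0.51.
Economy A: TFP = -1.4 + 0.405 − 0.462 + 0.714 = -0.743%.
Economy B: TFP = 8.9 − 2.484 − 1.518 − 1.887 = 3.011%.
Difference = -0.743 − (3.011) = -3.754 pp.

-3.75 percentage points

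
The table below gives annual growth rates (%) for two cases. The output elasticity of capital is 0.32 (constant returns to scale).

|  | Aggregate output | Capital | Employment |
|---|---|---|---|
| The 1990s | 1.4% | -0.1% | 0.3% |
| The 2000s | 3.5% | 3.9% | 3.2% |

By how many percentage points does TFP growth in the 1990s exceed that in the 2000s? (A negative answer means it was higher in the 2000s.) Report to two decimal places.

1.15 percentage points

Labor's share = 1 − 0.32 = 0.68.
The 1990s: TFP = 1.4 + 0.032 − 0.204 = 1.228%.
The 2000s: TFP = 3.5 − 1.248 − 2.176 = 0.076%.
Difference = 1.228 − (0.076) = 1.152 pp.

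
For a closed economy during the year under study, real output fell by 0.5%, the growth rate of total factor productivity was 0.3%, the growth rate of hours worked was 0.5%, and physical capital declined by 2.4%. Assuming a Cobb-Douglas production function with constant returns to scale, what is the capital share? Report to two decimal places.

The capital share is 0.45.

gY = gA + α·gK + (1−α)·gL, so gY − gA − gL = α(gK − gL).
-0.5 − 0.3 − 0.5 = α × (-2.4 − 0.5).
-1.3 = -2.9 α, so α = 0.4483.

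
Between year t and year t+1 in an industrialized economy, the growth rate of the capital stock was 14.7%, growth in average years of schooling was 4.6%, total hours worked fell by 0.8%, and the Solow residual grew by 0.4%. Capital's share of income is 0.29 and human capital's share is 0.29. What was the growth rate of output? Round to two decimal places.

5.66%

Labor's share = 1 − 0.29 − 0.29 = 0.42.
The capital stock: 0.29 × 14.7 = 4.263 pp.
Average years of schooling: 0.29 × 4.6 = 1.334 pp.
Total hours worked: 0.42 × (-0.8) = -0.336 pp.
Output growth = 0.4 + 5.261 = 5.661%.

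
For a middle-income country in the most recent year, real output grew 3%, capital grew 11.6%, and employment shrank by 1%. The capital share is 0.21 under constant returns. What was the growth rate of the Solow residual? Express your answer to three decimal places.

Labor's share = 1 − 0.21 = 0.79.
Capital: 0.21 × 11.6 = 2.436 pp.
Employment: 0.79 × (-1) = -0.79 pp.
TFP growth = 3 − 1.646 = 1.354%.

The Solow residual grew 1.354%.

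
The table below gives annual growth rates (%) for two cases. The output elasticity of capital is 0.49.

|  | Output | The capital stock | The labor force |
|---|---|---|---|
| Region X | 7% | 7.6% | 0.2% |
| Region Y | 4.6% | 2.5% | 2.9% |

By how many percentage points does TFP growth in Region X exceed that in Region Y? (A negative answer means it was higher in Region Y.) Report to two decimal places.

1.28 percentage points

Labor's share = 1 − 0.49 = 0.51.
Region X: TFP = 7 − 3.724 − 0.102 = 3.174%.
Region Y: TFP = 4.6 − 1.225 − 1.479 = 1.896%.
Difference = 3.174 − (1.896) = 1.278 pp.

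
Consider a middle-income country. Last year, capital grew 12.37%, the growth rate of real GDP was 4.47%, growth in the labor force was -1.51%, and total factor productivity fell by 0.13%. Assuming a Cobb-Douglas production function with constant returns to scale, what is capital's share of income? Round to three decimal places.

0.440

gY = gA + α·gK + (1−α)·gL, so gY − gA − gL = α(gK − gL).
4.47 + 0.13 + 1.51 = α × (12.37 − (-1.51)).
6.11 = 13.88 α, so α = 0.4402.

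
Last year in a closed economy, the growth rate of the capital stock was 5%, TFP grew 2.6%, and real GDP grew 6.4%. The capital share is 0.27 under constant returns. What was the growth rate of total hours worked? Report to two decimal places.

Labor's share = 1 − 0.27 = 0.73.
gY = gA + 0.27×5 + 0.73×g.
0.73×g = 6.4 − 2.6 − 1.35 = 2.45.
g = 2.45 / 0.73 = 3.3562%.

3.36%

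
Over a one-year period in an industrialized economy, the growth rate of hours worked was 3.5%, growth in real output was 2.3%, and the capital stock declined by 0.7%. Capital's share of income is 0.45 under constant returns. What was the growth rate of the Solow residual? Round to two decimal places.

Labor's share = 1 − 0.45 = 0.55.
The capital stock: 0.45 × (-0.7) = -0.315 pp.
Hours worked: 0.55 × 3.5 = 1.925 pp.
TFP growth = 2.3 − 1.61 = 0.69%.

0.69%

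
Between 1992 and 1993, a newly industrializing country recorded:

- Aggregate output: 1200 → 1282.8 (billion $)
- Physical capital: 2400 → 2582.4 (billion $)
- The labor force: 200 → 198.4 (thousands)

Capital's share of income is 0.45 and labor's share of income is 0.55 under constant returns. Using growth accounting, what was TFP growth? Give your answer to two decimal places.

TFP growth was 3.92%.

Aggregate output growth = (1282.8 − 1200) / 1200 = 6.9%.
Physical capital growth = (2582.4 − 2400) / 2400 = 7.6%.
The labor force growth = (198.4 − 200) / 200 = -0.8%.
Labor's share = 1 − 0.45 = 0.55.
Physical capital: 0.45 × 7.6 = 3.42 pp.
The labor force: 0.55 × (-0.8) = -0.44 pp.
TFP growth = 6.9 − 2.98 = 3.92%.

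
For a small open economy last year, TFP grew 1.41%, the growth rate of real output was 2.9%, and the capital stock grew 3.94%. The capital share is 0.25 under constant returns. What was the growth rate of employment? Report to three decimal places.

Labor's share = 1 − 0.25 = 0.75.
gY = gA + 0.25×3.94 + 0.75×g.
0.75×g = 2.9 − 1.41 − 0.985 = 0.505.
g = 0.505 / 0.75 = 0.67333%.

0.673%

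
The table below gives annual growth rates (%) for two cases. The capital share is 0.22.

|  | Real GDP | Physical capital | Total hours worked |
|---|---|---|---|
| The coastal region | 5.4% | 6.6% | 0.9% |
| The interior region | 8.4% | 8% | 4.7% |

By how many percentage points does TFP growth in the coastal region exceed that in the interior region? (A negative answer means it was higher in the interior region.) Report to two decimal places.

0.27 percentage points

Labor's share = 1 − 0.22 = 0.78.
The coastal region: TFP = 5.4 − 1.452 − 0.702 = 3.246%.
The interior region: TFP = 8.4 − 1.76 − 3.666 = 2.974%.
Difference = 3.246 − (2.974) = 0.272 pp.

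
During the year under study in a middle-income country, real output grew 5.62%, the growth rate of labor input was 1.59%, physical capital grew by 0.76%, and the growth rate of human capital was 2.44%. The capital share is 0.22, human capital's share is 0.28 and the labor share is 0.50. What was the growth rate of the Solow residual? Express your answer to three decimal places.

The Solow residual grew 3.975%.

Labor's share = 1 − 0.22 − 0.28 = 0.5.
Physical capital: 0.22 × 0.76 = 0.1672 pp.
Human capital: 0.28 × 2.44 = 0.6832 pp.
Labor input: 0.5 × 1.59 = 0.795 pp.
TFP growth = 5.62 − 1.6454 = 3.9746%.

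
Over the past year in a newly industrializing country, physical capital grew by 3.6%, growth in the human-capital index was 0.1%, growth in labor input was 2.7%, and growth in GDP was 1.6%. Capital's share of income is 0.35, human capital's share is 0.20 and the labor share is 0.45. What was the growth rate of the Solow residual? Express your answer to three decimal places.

-0.895%

Labor's share = 1 − 0.35 − 0.2 = 0.45.
Physical capital: 0.35 × 3.6 = 1.26 pp.
The human-capital index: 0.2 × 0.1 = 0.02 pp.
Labor input: 0.45 × 2.7 = 1.215 pp.
TFP growth = 1.6 − 2.495 = -0.895%.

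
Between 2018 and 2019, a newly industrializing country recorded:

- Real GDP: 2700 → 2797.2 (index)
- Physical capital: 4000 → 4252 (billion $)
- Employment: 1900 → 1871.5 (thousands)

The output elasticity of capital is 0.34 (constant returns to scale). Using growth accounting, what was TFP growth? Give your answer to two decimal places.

Real GDP growth = (2797.2 − 2700) / 2700 = 3.6%.
Physical capital growth = (4252 − 4000) / 4000 = 6.3%.
Employment growth = (1871.5 − 1900) / 1900 = -1.5%.
Labor's share = 1 − 0.34 = 0.66.
Physical capital: 0.34 × 6.3 = 2.142 pp.
Employment: 0.66 × (-1.5) = -0.99 pp.
TFP growth = 3.6 − 1.152 = 2.448%.

2.45%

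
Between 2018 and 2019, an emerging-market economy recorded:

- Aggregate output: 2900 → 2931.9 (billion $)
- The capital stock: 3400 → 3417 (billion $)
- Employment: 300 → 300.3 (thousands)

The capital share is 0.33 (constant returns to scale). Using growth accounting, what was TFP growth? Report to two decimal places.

Aggregate output growth = (2931.9 − 2900) / 2900 = 1.1%.
The capital stock growth = (3417 − 3400) / 3400 = 0.5%.
Employment growth = (300.3 − 300) / 300 = 0.1%.
Labor's share = 1 − 0.33 = 0.67.
The capital stock: 0.33 × 0.5 = 0.165 pp.
Employment: 0.67 × 0.1 = 0.067 pp.
TFP growth = 1.1 − 0.232 = 0.868%.

0.87%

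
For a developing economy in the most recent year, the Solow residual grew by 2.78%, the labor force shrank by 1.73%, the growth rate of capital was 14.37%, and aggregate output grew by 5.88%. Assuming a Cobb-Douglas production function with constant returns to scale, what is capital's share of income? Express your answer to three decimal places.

gY = gA + α·gK + (1−α)·gL, so gY − gA − gL = α(gK − gL).
5.88 − 2.78 + 1.73 = α × (14.37 − (-1.73)).
4.83 = 16.1 α, so α = 0.3.

α = 0.300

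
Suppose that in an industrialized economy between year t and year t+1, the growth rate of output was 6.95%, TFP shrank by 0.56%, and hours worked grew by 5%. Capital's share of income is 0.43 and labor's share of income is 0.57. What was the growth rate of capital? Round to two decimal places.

Capital grew 10.84%.

Labor's share = 1 − 0.43 = 0.57.
gY = gA + 0.57×5 + 0.43×g.
0.43×g = 6.95 + 0.56 − 2.85 = 4.66.
g = 4.66 / 0.43 = 10.8372%.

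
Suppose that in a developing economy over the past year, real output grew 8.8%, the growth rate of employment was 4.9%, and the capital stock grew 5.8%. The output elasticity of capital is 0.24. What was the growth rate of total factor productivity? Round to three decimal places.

3.684%

Labor's share = 1 − 0.24 = 0.76.
The capital stock: 0.24 × 5.8 = 1.392 pp.
Employment: 0.76 × 4.9 = 3.724 pp.
TFP growth = 8.8 − 5.116 = 3.684%.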